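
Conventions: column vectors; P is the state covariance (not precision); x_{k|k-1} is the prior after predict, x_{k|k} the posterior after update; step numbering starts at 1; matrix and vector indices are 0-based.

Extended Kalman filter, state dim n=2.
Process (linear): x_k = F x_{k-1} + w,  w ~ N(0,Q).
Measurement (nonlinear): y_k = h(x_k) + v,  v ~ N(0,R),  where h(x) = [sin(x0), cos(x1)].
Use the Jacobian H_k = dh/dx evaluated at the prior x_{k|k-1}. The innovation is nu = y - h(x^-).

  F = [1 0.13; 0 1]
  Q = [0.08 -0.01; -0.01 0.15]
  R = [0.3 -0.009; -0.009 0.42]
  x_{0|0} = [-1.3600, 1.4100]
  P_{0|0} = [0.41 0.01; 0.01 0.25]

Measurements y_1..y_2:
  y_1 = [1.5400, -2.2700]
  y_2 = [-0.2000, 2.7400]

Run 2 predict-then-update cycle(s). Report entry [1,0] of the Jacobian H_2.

step 1: x^-=[-1.1767, 1.4100]  P^-=[0.4968 0.0325; 0.0325 0.4000]  H_jac=[0.3840 0.0000; 0.0000 -0.9871]  S=[0.3732 -0.0213; -0.0213 0.8097]  K=[0.5096 -0.0262; 0.0056 -0.4875]  nu=[2.4633, -2.4301]  x^+=[0.1423, 2.6084]  P^+=[0.3988 0.0158; 0.0158 0.2075]
step 2: x^-=[0.4814, 2.6084]  P^-=[0.4864 0.0328; 0.0328 0.3575]  H_jac=[0.8864 0.0000; 0.0000 -0.5083]  S=[0.6821 -0.0238; -0.0238 0.5124]  K=[0.6319 -0.0032; 0.0303 -0.3532]  nu=[-0.6630, 3.6012]  x^+=[0.0509, 1.3162]  P^+=[0.2139 0.0138; 0.0138 0.2924]

H_jac[1,0] = 0.0000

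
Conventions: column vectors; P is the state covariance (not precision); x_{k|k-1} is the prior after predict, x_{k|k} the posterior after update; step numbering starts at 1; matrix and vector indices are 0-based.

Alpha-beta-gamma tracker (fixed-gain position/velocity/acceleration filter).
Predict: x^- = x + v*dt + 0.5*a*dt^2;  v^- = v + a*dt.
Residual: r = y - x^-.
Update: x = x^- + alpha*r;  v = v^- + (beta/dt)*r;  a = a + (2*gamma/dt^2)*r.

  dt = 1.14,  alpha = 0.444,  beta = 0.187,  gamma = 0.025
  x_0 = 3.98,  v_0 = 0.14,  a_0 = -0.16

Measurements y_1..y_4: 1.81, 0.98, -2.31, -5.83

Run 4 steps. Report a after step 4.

a_post = -0.5205

step 1: x_pred=4.0356  r=-2.2256  x^+=3.0475  v^+=-0.4075  a^+=-0.2456
step 2: x_pred=2.4233  r=-1.4433  x^+=1.7825  v^+=-0.9243  a^+=-0.3012
step 3: x_pred=0.5331  r=-2.8431  x^+=-0.7292  v^+=-1.7339  a^+=-0.4105
step 4: x_pred=-2.9727  r=-2.8573  x^+=-4.2413  v^+=-2.6707  a^+=-0.5205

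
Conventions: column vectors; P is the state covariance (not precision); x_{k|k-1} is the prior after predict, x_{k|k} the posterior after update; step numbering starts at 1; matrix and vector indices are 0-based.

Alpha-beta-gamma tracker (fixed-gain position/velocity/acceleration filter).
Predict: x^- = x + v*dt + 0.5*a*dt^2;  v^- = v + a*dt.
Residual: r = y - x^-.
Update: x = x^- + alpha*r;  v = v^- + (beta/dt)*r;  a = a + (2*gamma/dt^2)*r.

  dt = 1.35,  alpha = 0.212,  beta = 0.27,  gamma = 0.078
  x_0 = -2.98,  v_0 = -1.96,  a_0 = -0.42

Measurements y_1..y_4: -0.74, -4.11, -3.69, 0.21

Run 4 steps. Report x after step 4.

step 1: x_pred=-6.0087  r=5.2687  x^+=-4.8918  v^+=-1.4733  a^+=0.0310
step 2: x_pred=-6.8524  r=2.7424  x^+=-6.2710  v^+=-0.8829  a^+=0.2657
step 3: x_pred=-7.2208  r=3.5308  x^+=-6.4723  v^+=0.1820  a^+=0.5680
step 4: x_pred=-5.7091  r=5.9191  x^+=-4.4543  v^+=2.1325  a^+=1.0746

x_post = -4.4543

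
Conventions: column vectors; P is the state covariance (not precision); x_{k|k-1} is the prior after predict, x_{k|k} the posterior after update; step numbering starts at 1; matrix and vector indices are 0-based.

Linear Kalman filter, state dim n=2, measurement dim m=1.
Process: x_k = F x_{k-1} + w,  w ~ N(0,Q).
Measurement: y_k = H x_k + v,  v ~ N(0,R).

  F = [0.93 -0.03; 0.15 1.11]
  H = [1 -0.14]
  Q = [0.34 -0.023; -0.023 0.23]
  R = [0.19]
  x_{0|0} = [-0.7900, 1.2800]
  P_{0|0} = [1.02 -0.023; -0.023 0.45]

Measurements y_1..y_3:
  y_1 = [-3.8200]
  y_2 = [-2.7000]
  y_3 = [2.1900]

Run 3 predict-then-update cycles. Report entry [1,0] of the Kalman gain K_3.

step 1: x^-=[-0.7731, 1.3023]  P^-=[1.2239 0.0807; 0.0807 0.7997]  S=[1.4070]  K=[0.8618; -0.0222]  nu=[-2.8646]  x^+=[-3.2419, 1.3660]  P^+=[0.1788 0.1076; 0.1076 0.7990]
step 2: x^-=[-3.0560, 1.0300]  P^-=[0.4894 0.0860; 0.0860 1.2544]  S=[0.6799]  K=[0.7021; -0.1318]  nu=[0.5002]  x^+=[-2.7048, 0.9640]  P^+=[0.1542 0.1489; 0.1489 1.2425]
step 3: x^-=[-2.5444, 0.6644]  P^-=[0.4662 0.1102; 0.1102 1.8140]  S=[0.6609]  K=[0.6821; -0.2175]  nu=[4.8274]  x^+=[0.7482, -0.3858]  P^+=[0.1587 0.2082; 0.2082 1.7827]

K[1,0] = -0.2175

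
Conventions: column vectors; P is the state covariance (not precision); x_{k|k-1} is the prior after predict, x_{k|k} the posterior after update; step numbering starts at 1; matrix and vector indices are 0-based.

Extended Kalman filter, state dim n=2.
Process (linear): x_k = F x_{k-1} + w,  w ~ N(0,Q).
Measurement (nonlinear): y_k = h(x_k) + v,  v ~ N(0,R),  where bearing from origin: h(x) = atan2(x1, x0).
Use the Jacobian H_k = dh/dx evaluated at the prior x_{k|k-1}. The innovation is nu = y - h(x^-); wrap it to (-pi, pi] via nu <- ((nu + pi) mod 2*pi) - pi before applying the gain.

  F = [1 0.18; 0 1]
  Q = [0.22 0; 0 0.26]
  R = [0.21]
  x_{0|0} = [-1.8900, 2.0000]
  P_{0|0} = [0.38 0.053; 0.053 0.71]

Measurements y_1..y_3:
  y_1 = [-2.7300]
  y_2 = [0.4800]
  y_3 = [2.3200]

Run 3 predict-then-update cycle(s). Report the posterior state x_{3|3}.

step 1: x^-=[-1.5300, 2.0000]  P^-=[0.6421 0.1808; 0.1808 0.9700]  H_jac=[-0.3154 -0.2413]  S=[0.3579]  K=[-0.6878; -0.8134]  nu=[1.3294]  x^+=[-2.4443, 0.9188]  P^+=[0.4728 -0.0194; -0.0194 0.7332]
step 2: x^-=[-2.2790, 0.9188]  P^-=[0.7096 0.1126; 0.1126 0.9932]  H_jac=[-0.1522 -0.3775]  S=[0.3809]  K=[-0.3951; -1.0293]  nu=[-2.2784]  x^+=[-1.3789, 3.2639]  P^+=[0.6501 -0.0423; -0.0423 0.5897]
step 3: x^-=[-0.7914, 3.2639]  P^-=[0.8740 0.0639; 0.0639 0.8497]  H_jac=[-0.2894 -0.0702]  S=[0.2900]  K=[-0.8877; -0.2693]  nu=[0.5113]  x^+=[-1.2453, 3.1262]  P^+=[0.6455 -0.0055; -0.0055 0.8287]

x_post = [-1.2453, 3.1262]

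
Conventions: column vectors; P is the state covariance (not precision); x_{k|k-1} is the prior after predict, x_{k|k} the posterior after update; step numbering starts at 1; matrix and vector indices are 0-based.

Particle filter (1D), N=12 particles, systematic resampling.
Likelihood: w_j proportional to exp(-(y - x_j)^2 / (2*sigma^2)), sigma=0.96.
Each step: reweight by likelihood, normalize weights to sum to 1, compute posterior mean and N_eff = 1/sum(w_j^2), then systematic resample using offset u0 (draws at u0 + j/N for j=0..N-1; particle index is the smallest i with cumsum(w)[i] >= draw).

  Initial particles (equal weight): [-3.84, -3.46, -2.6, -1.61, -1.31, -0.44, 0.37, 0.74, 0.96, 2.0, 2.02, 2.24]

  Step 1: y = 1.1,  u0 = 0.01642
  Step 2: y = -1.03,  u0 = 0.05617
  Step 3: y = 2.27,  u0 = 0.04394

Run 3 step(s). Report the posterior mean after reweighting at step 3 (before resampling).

step 1: w=[0.0000, 0.0000, 0.0001, 0.0039, 0.0090, 0.0578, 0.1567, 0.1950, 0.2070, 0.1348, 0.1322, 0.1034]  mean=1.1256  Neff=6.4412  idx=[5, 6, 6, 7, 7, 8, 8, 8, 9, 10, 10, 11]
step 2: w=[0.3669, 0.1530, 0.1530, 0.0810, 0.0810, 0.0517, 0.0517, 0.0517, 0.0030, 0.0028, 0.0028, 0.0013]  mean=0.2411  Neff=4.9365  idx=[0, 0, 0, 0, 1, 1, 2, 2, 3, 4, 6, 7]
step 3: w=[0.0094, 0.0094, 0.0094, 0.0094, 0.0709, 0.0709, 0.0709, 0.0709, 0.1412, 0.1412, 0.1982, 0.1982]  mean=0.6781  Neff=7.1979  idx=[4, 5, 6, 7, 8, 8, 9, 10, 10, 10, 11, 11]

post_mean = 0.6781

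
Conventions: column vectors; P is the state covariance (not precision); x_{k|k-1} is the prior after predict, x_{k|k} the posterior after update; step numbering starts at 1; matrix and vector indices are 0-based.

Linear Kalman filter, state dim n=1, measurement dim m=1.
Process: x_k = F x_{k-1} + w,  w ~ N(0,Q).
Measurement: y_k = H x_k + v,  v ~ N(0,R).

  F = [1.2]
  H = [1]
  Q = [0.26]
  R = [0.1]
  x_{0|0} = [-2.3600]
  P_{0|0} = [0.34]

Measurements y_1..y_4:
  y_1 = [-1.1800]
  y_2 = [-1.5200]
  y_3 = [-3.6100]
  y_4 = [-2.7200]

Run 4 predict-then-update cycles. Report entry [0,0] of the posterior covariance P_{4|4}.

P_post[0,0] = 0.0789

step 1: x^-=[-2.8320]  P^-=[0.7496]  S=[0.8496]  K=[0.8823]  nu=[1.6520]  x^+=[-1.3744]  P^+=[0.0882]
step 2: x^-=[-1.6493]  P^-=[0.3871]  S=[0.4871]  K=[0.7947]  nu=[0.1293]  x^+=[-1.5466]  P^+=[0.0795]
step 3: x^-=[-1.8559]  P^-=[0.3744]  S=[0.4744]  K=[0.7892]  nu=[-1.7541]  x^+=[-3.2403]  P^+=[0.0789]
step 4: x^-=[-3.8883]  P^-=[0.3736]  S=[0.4736]  K=[0.7889]  nu=[1.1683]  x^+=[-2.9667]  P^+=[0.0789]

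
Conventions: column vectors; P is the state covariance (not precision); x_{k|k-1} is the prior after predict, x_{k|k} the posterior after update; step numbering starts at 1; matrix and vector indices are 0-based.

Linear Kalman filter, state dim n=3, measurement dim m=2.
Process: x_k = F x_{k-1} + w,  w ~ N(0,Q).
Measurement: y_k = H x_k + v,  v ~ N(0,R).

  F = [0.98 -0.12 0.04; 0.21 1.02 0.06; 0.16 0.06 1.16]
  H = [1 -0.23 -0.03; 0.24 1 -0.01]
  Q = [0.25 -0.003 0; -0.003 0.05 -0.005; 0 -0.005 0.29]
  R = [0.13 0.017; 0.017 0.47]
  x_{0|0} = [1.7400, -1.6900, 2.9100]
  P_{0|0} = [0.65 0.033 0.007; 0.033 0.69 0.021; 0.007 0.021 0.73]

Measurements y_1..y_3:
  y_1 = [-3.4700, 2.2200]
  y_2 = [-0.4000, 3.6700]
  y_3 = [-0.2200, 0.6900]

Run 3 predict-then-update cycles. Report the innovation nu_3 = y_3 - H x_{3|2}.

innov = [0.9737, -1.7750]

step 1: x^-=[2.0244, -1.1838, 3.5526]  P^-=[0.8779 0.0814 0.1373; 0.0814 0.8161 0.1424; 0.1373 0.1424 1.2976]  S=[1.0086 0.1110; 0.1110 1.3723]  K=[0.8319 0.1446; -0.1781 0.6223; 0.0525 0.1141]  nu=[-5.6601, 2.9535]  x^+=[-2.2575, 1.6622, 3.5924]  P^+=[0.1245 0.0528 0.0592; 0.0528 0.2773 0.0530; 0.0592 0.0530 1.2756]
step 2: x^-=[-2.2681, 1.4369, 3.9057]  P^-=[0.3673 0.0490 0.1393; 0.0490 0.3792 0.1922; 0.1393 0.1922 2.0410]  S=[0.4910 0.0571; 0.0571 0.8895]  K=[0.7042 0.1074; -0.1416 0.4464; 0.0424 0.2279]  nu=[2.3157, 2.8165]  x^+=[-0.3349, 2.3664, 4.6459]  P^+=[0.1050 0.0382 0.0934; 0.0382 0.1993 0.1054; 0.0934 0.1054 1.9928]
step 3: x^-=[-0.4263, 2.6221, 5.4776]  P^-=[0.3542 0.0460 0.2014; 0.0460 0.3008 0.3048; 0.2014 0.3048 3.0250]  S=[0.4738 0.0653; 0.0653 0.8065]  K=[0.6982 0.1034; -0.1223 0.3927; 0.0307 0.3979]  nu=[0.9737, -1.7750]  x^+=[0.0700, 1.8059, 4.8012]  P^+=[0.1051 0.0366 0.1397; 0.0366 0.1755 0.1830; 0.1397 0.1830 2.8953]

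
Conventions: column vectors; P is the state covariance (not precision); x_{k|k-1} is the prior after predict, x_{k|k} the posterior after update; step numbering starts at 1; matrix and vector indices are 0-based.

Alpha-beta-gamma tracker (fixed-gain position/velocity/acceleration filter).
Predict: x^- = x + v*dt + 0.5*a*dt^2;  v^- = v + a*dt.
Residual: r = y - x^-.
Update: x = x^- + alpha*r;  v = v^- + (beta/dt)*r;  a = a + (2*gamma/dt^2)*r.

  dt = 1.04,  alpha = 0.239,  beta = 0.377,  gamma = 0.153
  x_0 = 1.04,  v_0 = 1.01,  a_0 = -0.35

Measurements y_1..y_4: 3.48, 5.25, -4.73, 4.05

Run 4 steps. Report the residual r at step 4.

step 1: x_pred=1.9011  r=1.5789  x^+=2.2785  v^+=1.2183  a^+=0.0967
step 2: x_pred=3.5978  r=1.6522  x^+=3.9927  v^+=1.9178  a^+=0.5641
step 3: x_pred=6.2923  r=-11.0223  x^+=3.6580  v^+=-1.4911  a^+=-2.5543
step 4: x_pred=0.7259  r=3.3241  x^+=1.5203  v^+=-2.9425  a^+=-1.6138

resid = 3.3241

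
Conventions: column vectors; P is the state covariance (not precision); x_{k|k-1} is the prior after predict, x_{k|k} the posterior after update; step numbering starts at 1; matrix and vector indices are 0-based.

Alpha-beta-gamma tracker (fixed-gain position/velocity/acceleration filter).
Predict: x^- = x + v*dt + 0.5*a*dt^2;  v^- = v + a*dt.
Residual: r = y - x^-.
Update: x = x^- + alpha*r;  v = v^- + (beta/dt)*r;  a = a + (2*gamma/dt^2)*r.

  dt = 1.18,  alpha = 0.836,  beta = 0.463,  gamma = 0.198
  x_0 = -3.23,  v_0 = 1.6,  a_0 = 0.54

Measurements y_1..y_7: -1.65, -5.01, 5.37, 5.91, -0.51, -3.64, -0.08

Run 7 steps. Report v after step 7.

v_post = -3.9630

step 1: x_pred=-0.9661  r=-0.6839  x^+=-1.5378  v^+=1.9688  a^+=0.3455
step 2: x_pred=1.0259  r=-6.0359  x^+=-4.0201  v^+=0.0082  a^+=-1.3711
step 3: x_pred=-4.9650  r=10.3350  x^+=3.6751  v^+=2.4454  a^+=1.5682
step 4: x_pred=7.6524  r=-1.7424  x^+=6.1958  v^+=3.6122  a^+=1.0726
step 5: x_pred=11.2049  r=-11.7149  x^+=1.4112  v^+=0.2813  a^+=-2.2591
step 6: x_pred=0.1703  r=-3.8103  x^+=-3.0151  v^+=-3.8796  a^+=-3.3428
step 7: x_pred=-9.9202  r=9.8402  x^+=-1.6938  v^+=-3.9630  a^+=-0.5442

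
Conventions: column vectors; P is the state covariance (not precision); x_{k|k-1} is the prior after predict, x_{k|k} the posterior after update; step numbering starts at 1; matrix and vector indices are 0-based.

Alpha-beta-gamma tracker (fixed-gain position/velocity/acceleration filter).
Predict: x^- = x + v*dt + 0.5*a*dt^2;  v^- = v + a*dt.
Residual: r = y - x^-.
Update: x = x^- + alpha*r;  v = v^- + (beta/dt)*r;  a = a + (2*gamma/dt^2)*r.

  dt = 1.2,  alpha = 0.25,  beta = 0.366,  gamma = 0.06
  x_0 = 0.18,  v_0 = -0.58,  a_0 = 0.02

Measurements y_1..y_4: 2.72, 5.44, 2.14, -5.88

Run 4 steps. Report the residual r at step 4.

resid = -12.9551

step 1: x_pred=-0.5016  r=3.2216  x^+=0.3038  v^+=0.4266  a^+=0.2885
step 2: x_pred=1.0234  r=4.4166  x^+=2.1276  v^+=2.1198  a^+=0.6565
step 3: x_pred=5.1440  r=-3.0040  x^+=4.3930  v^+=1.9914  a^+=0.4062
step 4: x_pred=7.0751  r=-12.9551  x^+=3.8364  v^+=-1.4725  a^+=-0.6734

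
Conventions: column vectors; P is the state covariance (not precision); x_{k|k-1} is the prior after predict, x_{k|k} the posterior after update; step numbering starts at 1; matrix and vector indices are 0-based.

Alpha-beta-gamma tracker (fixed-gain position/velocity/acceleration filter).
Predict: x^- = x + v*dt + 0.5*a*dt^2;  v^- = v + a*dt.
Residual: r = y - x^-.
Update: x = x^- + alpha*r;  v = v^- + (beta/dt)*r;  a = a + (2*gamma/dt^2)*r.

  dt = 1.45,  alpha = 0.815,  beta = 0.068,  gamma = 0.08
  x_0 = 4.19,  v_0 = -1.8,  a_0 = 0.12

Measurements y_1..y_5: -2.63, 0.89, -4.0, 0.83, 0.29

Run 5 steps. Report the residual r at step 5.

resid = 1.7147

step 1: x_pred=1.7062  r=-4.3361  x^+=-1.8278  v^+=-1.8294  a^+=-0.2100
step 2: x_pred=-4.7011  r=5.5911  x^+=-0.1444  v^+=-1.8716  a^+=0.2155
step 3: x_pred=-2.6317  r=-1.3683  x^+=-3.7469  v^+=-1.6233  a^+=0.1114
step 4: x_pred=-5.9836  r=6.8136  x^+=-0.4305  v^+=-1.1423  a^+=0.6299
step 5: x_pred=-1.4247  r=1.7147  x^+=-0.0272  v^+=-0.1485  a^+=0.7604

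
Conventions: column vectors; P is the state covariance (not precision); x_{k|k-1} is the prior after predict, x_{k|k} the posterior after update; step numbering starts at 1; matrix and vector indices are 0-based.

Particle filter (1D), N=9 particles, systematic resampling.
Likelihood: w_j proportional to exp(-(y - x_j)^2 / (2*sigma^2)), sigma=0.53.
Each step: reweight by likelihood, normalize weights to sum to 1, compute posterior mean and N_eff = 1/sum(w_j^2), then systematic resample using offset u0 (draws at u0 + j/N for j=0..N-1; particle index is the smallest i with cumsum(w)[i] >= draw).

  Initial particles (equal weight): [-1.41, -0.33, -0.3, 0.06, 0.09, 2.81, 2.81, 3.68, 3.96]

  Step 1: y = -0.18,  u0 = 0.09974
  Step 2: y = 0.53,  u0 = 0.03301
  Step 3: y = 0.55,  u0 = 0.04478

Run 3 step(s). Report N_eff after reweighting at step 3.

step 1: w=[0.0179, 0.2539, 0.2576, 0.2385, 0.2321, 0.0000, 0.0000, 0.0000, 0.0000]  mean=-0.1511  Neff=4.1339  idx=[1, 1, 2, 2, 3, 3, 3, 4, 4]
step 2: w=[0.0587, 0.0587, 0.0643, 0.0643, 0.1479, 0.1479, 0.1479, 0.1552, 0.1552]  mean=-0.0228  Neff=7.7564  idx=[0, 2, 4, 4, 5, 6, 7, 7, 8]
step 3: w=[0.0485, 0.0532, 0.1255, 0.1255, 0.1255, 0.1255, 0.1321, 0.1321, 0.1321]  mean=0.0338  Neff=8.2963  idx=[0, 2, 3, 4, 5, 5, 6, 7, 8]

N_eff = 8.2963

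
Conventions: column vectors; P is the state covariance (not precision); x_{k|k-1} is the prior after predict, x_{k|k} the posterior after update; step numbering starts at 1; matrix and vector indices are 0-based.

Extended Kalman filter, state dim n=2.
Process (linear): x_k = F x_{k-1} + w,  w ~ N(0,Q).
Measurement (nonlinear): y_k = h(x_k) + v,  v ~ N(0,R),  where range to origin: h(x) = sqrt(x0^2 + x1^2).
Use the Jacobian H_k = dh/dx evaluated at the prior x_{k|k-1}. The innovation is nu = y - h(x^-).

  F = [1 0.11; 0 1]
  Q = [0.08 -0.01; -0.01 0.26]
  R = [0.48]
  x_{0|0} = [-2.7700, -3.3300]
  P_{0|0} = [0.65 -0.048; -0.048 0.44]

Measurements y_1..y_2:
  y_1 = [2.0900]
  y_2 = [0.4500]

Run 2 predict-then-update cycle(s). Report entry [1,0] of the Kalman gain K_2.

K[1,0] = -0.4107

step 1: x^-=[-3.1363, -3.3300]  P^-=[0.7248 -0.0096; -0.0096 0.7000]  H_jac=[-0.6856 -0.7280]  S=[1.1821]  K=[-0.4145; -0.4255]  nu=[-2.4844]  x^+=[-2.1066, -2.2728]  P^+=[0.5217 -0.2181; -0.2181 0.4860]
step 2: x^-=[-2.3566, -2.2728]  P^-=[0.5596 -0.1746; -0.1746 0.7460]  H_jac=[-0.7198 -0.6942]  S=[0.9549]  K=[-0.2949; -0.4107]  nu=[-2.8240]  x^+=[-1.5239, -1.1131]  P^+=[0.4766 -0.2903; -0.2903 0.5849]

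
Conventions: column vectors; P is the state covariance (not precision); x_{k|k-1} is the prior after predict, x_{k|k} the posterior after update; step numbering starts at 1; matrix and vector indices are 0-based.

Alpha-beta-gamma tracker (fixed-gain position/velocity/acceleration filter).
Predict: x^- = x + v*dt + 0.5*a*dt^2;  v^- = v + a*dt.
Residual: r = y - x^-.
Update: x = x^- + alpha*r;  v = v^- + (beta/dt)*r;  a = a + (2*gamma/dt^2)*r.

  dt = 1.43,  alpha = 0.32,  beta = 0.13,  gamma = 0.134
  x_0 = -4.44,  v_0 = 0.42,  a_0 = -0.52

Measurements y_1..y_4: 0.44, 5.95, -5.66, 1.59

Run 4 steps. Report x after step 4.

x_post = 2.6571

step 1: x_pred=-4.3711  r=4.8111  x^+=-2.8315  v^+=0.1138  a^+=0.1105
step 2: x_pred=-2.5558  r=8.5058  x^+=0.1660  v^+=1.0451  a^+=1.2253
step 3: x_pred=2.9133  r=-8.5733  x^+=0.1698  v^+=2.0178  a^+=0.1017
step 4: x_pred=3.1593  r=-1.5693  x^+=2.6571  v^+=2.0206  a^+=-0.1040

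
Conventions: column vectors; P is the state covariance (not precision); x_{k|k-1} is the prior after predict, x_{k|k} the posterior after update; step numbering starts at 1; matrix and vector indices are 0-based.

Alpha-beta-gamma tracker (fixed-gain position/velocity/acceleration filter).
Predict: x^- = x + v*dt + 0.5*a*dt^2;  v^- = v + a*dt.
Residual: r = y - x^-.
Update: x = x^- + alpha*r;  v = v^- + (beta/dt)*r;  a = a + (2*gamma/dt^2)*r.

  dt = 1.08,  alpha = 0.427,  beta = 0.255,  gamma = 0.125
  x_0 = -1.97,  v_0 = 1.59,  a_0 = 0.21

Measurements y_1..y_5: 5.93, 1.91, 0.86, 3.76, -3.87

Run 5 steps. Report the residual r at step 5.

resid = -8.4903

step 1: x_pred=-0.1303  r=6.0603  x^+=2.4574  v^+=3.2477  a^+=1.5089
step 2: x_pred=6.8450  r=-4.9350  x^+=4.7377  v^+=3.7122  a^+=0.4512
step 3: x_pred=9.0100  r=-8.1500  x^+=5.5300  v^+=2.2752  a^+=-1.2956
step 4: x_pred=7.2315  r=-3.4715  x^+=5.7492  v^+=0.0562  a^+=-2.0397
step 5: x_pred=4.6203  r=-8.4903  x^+=0.9950  v^+=-4.1513  a^+=-3.8595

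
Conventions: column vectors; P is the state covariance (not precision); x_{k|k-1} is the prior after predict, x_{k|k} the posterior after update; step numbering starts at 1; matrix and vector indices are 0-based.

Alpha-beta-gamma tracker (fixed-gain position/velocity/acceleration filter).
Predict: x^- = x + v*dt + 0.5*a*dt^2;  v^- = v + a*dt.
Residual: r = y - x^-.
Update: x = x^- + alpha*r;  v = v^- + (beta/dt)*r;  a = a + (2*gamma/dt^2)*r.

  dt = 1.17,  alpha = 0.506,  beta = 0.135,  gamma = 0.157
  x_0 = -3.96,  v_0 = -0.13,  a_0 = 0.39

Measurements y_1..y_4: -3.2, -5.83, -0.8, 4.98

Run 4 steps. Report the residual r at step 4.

resid = 5.9477

step 1: x_pred=-3.8452  r=0.6452  x^+=-3.5187  v^+=0.4007  a^+=0.5380
step 2: x_pred=-2.6816  r=-3.1484  x^+=-4.2747  v^+=0.6669  a^+=-0.1842
step 3: x_pred=-3.6205  r=2.8205  x^+=-2.1933  v^+=0.7768  a^+=0.4628
step 4: x_pred=-0.9677  r=5.9477  x^+=2.0419  v^+=2.0046  a^+=1.8271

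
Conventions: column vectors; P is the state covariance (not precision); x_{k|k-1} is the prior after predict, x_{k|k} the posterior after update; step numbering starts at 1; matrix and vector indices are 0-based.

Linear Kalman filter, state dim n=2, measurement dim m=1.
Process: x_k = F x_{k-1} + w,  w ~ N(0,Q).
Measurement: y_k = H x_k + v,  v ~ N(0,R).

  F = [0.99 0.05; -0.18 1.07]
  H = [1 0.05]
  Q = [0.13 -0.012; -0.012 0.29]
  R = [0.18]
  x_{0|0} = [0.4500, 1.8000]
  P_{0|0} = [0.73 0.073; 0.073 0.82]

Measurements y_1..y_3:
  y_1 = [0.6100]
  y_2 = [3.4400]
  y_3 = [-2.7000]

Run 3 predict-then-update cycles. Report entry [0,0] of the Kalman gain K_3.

step 1: x^-=[0.5355, 1.8450]  P^-=[0.8548 -0.0215; -0.0215 1.2244]  S=[1.0357]  K=[0.8243; 0.0383]  nu=[-0.0178]  x^+=[0.5209, 1.8443]  P^+=[0.1511 -0.0542; -0.0542 1.2228]
step 2: x^-=[0.6079, 1.8797]  P^-=[0.2758 -0.0305; -0.0305 1.7158]  S=[0.4570]  K=[0.6001; 0.1210]  nu=[2.7381]  x^+=[2.2510, 2.2111]  P^+=[0.1112 -0.0637; -0.0637 1.7091]
step 3: x^-=[2.3390, 1.9607]  P^-=[0.2370 -0.0072; -0.0072 2.2749]  S=[0.4219]  K=[0.5608; 0.2524]  nu=[-5.1371]  x^+=[-0.5416, 0.6640]  P^+=[0.1043 -0.0670; -0.0670 2.2480]

K[0,0] = 0.5608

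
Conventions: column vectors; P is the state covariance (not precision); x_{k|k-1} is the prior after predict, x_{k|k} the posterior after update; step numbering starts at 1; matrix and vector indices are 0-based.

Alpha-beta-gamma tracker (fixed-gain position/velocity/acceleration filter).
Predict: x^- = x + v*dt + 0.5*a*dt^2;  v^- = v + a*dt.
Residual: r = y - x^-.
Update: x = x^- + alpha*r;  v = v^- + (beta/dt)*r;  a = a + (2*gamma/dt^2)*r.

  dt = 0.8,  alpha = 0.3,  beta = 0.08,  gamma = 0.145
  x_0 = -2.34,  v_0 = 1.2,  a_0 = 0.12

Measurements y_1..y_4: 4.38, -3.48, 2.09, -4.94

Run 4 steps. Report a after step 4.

a_post = -5.4735

step 1: x_pred=-1.3416  r=5.7216  x^+=0.3749  v^+=1.8682  a^+=2.7126
step 2: x_pred=2.7374  r=-6.2174  x^+=0.8722  v^+=3.4165  a^+=-0.1047
step 3: x_pred=3.5719  r=-1.4819  x^+=3.1273  v^+=3.1846  a^+=-0.7762
step 4: x_pred=5.4266  r=-10.3666  x^+=2.3166  v^+=1.5270  a^+=-5.4735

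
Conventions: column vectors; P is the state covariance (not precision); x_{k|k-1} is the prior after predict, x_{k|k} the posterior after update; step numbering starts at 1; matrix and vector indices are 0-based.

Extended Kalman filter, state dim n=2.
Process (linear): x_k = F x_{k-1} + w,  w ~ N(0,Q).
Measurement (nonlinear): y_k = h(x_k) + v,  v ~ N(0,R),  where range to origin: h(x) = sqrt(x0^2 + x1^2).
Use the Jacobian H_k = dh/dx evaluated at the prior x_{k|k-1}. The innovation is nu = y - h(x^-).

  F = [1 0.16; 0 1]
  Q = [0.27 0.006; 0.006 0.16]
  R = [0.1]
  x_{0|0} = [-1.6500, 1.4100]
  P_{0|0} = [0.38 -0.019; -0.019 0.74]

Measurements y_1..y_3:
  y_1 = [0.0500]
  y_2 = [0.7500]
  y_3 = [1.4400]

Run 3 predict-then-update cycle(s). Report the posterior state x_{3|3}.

x_post = [-1.2461, -0.4635]

step 1: x^-=[-1.4244, 1.4100]  P^-=[0.6629 0.1054; 0.1054 0.9000]  H_jac=[-0.7107 0.7035]  S=[0.7748]  K=[-0.5123; 0.7205]  nu=[-1.9542]  x^+=[-0.4233, 0.0020]  P^+=[0.4595 0.3914; 0.3914 0.4978]
step 2: x^-=[-0.4229, 0.0020]  P^-=[0.8675 0.4770; 0.4770 0.6578]  H_jac=[-1.0000 0.0048]  S=[0.9630]  K=[-0.8985; -0.4921]  nu=[0.3271]  x^+=[-0.7168, -0.1589]  P^+=[0.0901 0.0512; 0.0512 0.4246]
step 3: x^-=[-0.7422, -0.1589]  P^-=[0.3874 0.1252; 0.1252 0.5846]  H_jac=[-0.9778 -0.2094]  S=[0.5473]  K=[-0.7400; -0.4473]  nu=[0.6809]  x^+=[-1.2461, -0.4635]  P^+=[0.0877 -0.0560; -0.0560 0.4751]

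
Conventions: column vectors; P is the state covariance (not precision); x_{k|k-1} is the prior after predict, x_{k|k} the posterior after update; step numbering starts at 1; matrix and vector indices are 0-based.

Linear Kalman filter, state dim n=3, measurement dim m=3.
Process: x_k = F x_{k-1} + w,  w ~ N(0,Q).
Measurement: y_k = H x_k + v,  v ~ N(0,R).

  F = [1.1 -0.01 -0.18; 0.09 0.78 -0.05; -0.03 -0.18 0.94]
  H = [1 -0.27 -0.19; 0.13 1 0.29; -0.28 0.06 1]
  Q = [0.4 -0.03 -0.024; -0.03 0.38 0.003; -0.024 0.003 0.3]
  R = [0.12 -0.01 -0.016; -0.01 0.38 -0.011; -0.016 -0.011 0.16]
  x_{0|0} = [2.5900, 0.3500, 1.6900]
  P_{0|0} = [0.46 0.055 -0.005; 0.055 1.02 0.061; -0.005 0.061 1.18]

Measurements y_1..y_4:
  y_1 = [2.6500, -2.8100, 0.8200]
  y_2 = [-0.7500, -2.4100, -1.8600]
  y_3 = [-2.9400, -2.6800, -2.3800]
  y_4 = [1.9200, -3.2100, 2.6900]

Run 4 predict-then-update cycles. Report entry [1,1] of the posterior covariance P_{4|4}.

step 1: x^-=[2.5413, 0.4216, 1.4479]  P^-=[0.9959 0.0572 -0.2517; 0.0572 1.0103 -0.1542; -0.2517 -0.1542 1.3563]  S=[1.2875 -0.1983 -0.7828; -0.1983 1.4276 0.2219; -0.7828 0.2219 1.7186]  K=[0.8666 0.1901 0.0635; -0.1814 0.6930 -0.2359; 0.1944 0.0302 0.9095]  nu=[0.4976, -3.9819, 0.0584]  x^+=[2.2193, -2.4420, 1.4776]  P^+=[0.1167 0.0406 0.0244; 0.0406 0.2763 -0.0477; 0.0244 -0.0477 0.1518]
step 2: x^-=[2.1997, -1.7789, 1.7619]  P^-=[0.5354 0.0205 -0.0368; 0.0205 0.5586 -0.0781; -0.0368 -0.0781 0.4584]  S=[0.7075 -0.0855 -0.2760; -0.0855 0.9435 0.0491; -0.2760 0.0491 0.6729]  K=[0.7922 0.1540 0.0381; -0.1669 0.5654 -0.1845; 0.1504 0.0277 0.7492]  nu=[-3.0953, -1.4280, -2.8992]  x^+=[-0.5828, -1.5347, -0.9151]  P^+=[0.1049 0.0310 0.0193; 0.0310 0.2255 -0.0379; 0.0193 -0.0379 0.1248]
step 3: x^-=[-0.4611, -1.2038, -0.5664]  P^-=[0.5226 0.0102 -0.0352; 0.0102 0.5255 -0.0625; -0.0352 -0.0625 0.4298]  S=[0.6978 -0.0903 -0.2705; -0.0903 0.9142 0.0580; -0.2705 0.0580 0.6445]  K=[0.7881 0.1499 0.0367; -0.1672 0.5509 -0.1723; 0.1456 0.0307 0.7347]  nu=[-2.9116, -1.2520, -1.8704]  x^+=[-3.0120, -1.0845, -2.4029]  P^+=[0.1041 0.0296 0.0190; 0.0296 0.2194 -0.0358; 0.0190 -0.0358 0.1223]
step 4: x^-=[-2.8698, -0.9968, -1.9732]  P^-=[0.5216 0.0087 -0.0347; 0.0087 0.5214 -0.0600; -0.0347 -0.0600 0.4267]  S=[0.6974 -0.0912 -0.2701; -0.0912 0.9110 0.0599; -0.2701 0.0599 0.6414]  K=[0.7878 0.1494 0.0368; -0.1672 0.5490 -0.1702; 0.1452 0.0313 0.7330]  nu=[4.1458, -1.2679, 3.9194]  x^+=[0.3511, -3.0531, 1.4617]  P^+=[0.1040 0.0295 0.0190; 0.0295 0.2186 -0.0355; 0.0190 -0.0355 0.1221]

P_post[1,1] = 0.2186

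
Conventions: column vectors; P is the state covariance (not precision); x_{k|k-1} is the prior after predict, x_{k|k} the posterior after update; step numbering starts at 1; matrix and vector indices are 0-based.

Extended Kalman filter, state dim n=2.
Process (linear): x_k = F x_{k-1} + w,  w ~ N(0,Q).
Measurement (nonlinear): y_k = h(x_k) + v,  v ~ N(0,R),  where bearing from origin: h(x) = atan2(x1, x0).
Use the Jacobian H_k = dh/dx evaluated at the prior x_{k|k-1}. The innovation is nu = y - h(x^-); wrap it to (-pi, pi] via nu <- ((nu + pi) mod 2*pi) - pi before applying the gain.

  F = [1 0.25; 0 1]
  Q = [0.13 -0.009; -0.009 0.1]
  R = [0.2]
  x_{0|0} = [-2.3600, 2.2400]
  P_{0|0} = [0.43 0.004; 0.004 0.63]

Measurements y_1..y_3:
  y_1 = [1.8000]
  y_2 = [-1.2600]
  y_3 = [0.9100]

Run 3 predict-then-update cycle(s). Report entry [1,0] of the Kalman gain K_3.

step 1: x^-=[-1.8000, 2.2400]  P^-=[0.6014 0.1525; 0.1525 0.7300]  H_jac=[-0.2713 -0.2180]  S=[0.2970]  K=[-0.6613; -0.6751]  nu=[-0.4477]  x^+=[-1.5040, 2.5423]  P^+=[0.4715 0.0199; 0.0199 0.5946]
step 2: x^-=[-0.8684, 2.5423]  P^-=[0.6486 0.1596; 0.1596 0.6946]  H_jac=[-0.3523 -0.1203]  S=[0.3041]  K=[-0.8146; -0.4597]  nu=[3.1232]  x^+=[-3.4125, 1.1064]  P^+=[0.4469 0.0457; 0.0457 0.6304]
step 3: x^-=[-3.1359, 1.1064]  P^-=[0.6391 0.1943; 0.1943 0.7304]  H_jac=[-0.1001 -0.2836]  S=[0.2762]  K=[-0.4311; -0.8204]  nu=[-1.8924]  x^+=[-2.3201, 2.6589]  P^+=[0.5878 0.0966; 0.0966 0.5445]

K[1,0] = -0.8204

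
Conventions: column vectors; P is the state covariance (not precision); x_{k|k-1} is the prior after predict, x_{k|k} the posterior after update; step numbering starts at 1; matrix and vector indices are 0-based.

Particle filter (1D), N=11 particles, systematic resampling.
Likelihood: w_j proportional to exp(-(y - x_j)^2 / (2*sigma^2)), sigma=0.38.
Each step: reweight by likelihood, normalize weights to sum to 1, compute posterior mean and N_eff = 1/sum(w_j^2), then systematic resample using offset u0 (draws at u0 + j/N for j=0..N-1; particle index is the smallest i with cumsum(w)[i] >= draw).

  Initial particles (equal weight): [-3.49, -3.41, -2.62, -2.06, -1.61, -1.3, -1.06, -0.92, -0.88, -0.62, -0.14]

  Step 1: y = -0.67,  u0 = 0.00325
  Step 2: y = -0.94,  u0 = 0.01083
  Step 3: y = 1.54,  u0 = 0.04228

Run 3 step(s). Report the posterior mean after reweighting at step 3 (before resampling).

step 1: w=[0.0000, 0.0000, 0.0000, 0.0003, 0.0120, 0.0645, 0.1505, 0.2052, 0.2187, 0.2526, 0.0963]  mean=-0.8145  Neff=5.2646  idx=[4, 6, 6, 7, 7, 8, 8, 8, 9, 9, 10]
step 2: w=[0.0246, 0.1108, 0.1108, 0.1163, 0.1163, 0.1150, 0.1150, 0.1150, 0.0817, 0.0817, 0.0127]  mean=-0.8953  Neff=9.4861  idx=[0, 1, 2, 3, 4, 4, 5, 6, 7, 8, 9]
step 3: w=[0.0000, 0.0003, 0.0003, 0.0040, 0.0040, 0.0040, 0.0078, 0.0078, 0.0078, 0.4820, 0.4820]  mean=-0.6300  Neff=2.1511  idx=[9, 9, 9, 9, 9, 9, 10, 10, 10, 10, 10]

post_mean = -0.6300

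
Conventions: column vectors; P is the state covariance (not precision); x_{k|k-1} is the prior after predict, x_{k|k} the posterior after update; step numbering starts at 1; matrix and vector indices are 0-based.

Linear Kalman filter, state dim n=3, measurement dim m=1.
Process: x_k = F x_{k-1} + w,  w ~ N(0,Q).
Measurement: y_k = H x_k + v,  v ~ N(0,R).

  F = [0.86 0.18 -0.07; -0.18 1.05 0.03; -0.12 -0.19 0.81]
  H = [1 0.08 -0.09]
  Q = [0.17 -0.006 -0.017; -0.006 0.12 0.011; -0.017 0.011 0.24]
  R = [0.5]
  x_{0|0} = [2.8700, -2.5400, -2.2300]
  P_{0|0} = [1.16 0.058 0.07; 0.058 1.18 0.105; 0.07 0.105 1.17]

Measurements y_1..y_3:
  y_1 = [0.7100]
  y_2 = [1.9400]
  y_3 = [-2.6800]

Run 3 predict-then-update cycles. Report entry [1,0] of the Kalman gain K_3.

step 1: x^-=[2.1671, -3.2505, -1.6681]  P^-=[1.0788 0.0810 -0.1881; 0.0810 1.4435 -0.0980; -0.1881 -0.0980 1.0237]  S=[1.6445]  K=[0.6702; 0.1249; -0.1752]  nu=[-1.3472]  x^+=[1.2642, -3.4187, -1.4321]  P^+=[0.3401 -0.0566 0.0050; -0.0566 1.4179 -0.0620; 0.0050 -0.0620 0.9732]
step 2: x^-=[0.5721, -3.8602, -0.6622]  P^-=[0.4557 0.1624 -0.1517; 0.1624 1.7125 -0.2888; -0.1517 -0.2888 0.9501]  S=[1.0318]  K=[0.4675; 0.3154; -0.2523]  nu=[1.6171]  x^+=[1.3280, -3.3501, -1.0701]  P^+=[0.2302 0.0103 -0.0300; 0.0103 1.6099 -0.2067; -0.0300 -0.2067 0.8845]
step 3: x^-=[0.6140, -3.7887, -0.3896]  P^-=[0.4088 0.2827 -0.2019; 0.2827 1.8866 -0.4548; -0.2019 -0.4548 0.9517]  S=[1.0167]  K=[0.4422; 0.4668; -0.3186]  nu=[-3.0260]  x^+=[-0.7240, -5.2011, 0.5745]  P^+=[0.2100 0.0728 -0.0587; 0.0728 1.6651 -0.3036; -0.0587 -0.3036 0.8485]

K[1,0] = 0.4668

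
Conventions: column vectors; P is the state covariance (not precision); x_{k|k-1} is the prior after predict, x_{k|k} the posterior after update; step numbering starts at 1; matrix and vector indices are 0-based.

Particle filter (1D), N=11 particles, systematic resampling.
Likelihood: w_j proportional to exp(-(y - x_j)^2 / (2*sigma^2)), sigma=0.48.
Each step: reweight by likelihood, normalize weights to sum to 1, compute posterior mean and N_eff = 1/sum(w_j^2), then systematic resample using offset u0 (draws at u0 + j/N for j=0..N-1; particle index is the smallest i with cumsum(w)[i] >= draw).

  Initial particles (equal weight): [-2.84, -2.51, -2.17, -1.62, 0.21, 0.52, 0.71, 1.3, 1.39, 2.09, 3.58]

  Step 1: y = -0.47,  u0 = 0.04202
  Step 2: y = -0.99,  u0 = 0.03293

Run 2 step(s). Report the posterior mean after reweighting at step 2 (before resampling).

post_mean = -0.8192

step 1: w=[0.0000, 0.0002, 0.0032, 0.0953, 0.6162, 0.2004, 0.0819, 0.0019, 0.0009, 0.0000, 0.0000]  mean=0.1337  Neff=2.2951  idx=[3, 4, 4, 4, 4, 4, 4, 4, 5, 5, 6]
step 2: w=[0.5663, 0.0589, 0.0589, 0.0589, 0.0589, 0.0589, 0.0589, 0.0589, 0.0095, 0.0095, 0.0025]  mean=-0.8192  Neff=2.8972  idx=[0, 0, 0, 0, 0, 0, 1, 2, 4, 5, 7]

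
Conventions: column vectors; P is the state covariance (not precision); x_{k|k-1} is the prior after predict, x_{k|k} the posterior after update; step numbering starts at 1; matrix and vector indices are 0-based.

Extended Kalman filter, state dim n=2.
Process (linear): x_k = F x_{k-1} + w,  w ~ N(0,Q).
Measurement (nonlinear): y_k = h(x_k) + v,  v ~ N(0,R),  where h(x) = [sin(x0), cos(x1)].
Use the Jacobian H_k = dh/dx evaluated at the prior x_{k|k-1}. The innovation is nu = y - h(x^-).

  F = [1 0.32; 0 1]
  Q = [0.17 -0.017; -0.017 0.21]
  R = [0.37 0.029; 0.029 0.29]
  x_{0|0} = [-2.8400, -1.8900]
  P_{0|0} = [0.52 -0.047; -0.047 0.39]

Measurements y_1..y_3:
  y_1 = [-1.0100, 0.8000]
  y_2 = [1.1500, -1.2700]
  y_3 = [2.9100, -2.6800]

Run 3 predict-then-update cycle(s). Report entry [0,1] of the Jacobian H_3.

H_jac[0,1] = 0.0000

step 1: x^-=[-3.4448, -1.8900]  P^-=[0.6999 0.0608; 0.0608 0.6000]  H_jac=[-0.9544 0.0000; 0.0000 0.9495]  S=[1.0075 -0.0261; -0.0261 0.8309]  K=[-0.6617 0.0487; -0.0399 0.6844]  nu=[-1.3086, 1.1138]  x^+=[-2.5246, -1.0756]  P^+=[0.2551 -0.0053; -0.0053 0.2078]
step 2: x^-=[-2.8688, -1.0756]  P^-=[0.4429 0.0442; 0.0442 0.4178]  H_jac=[-0.9630 0.0000; 0.0000 0.8799]  S=[0.7808 -0.0084; -0.0084 0.6134]  K=[-0.5457 0.0558; -0.0480 0.5986]  nu=[1.4194, -1.7452]  x^+=[-3.7409, -2.1884]  P^+=[0.2080 0.0004; 0.0004 0.1957]
step 3: x^-=[-4.4412, -2.1884]  P^-=[0.3983 0.0460; 0.0460 0.4057]  H_jac=[-0.2679 0.0000; 0.0000 0.8153]  S=[0.3986 0.0189; 0.0189 0.5597]  K=[-0.2713 0.0763; -0.0591 0.5930]  nu=[1.9466, -2.1009]  x^+=[-5.1296, -3.5494]  P^+=[0.3665 0.0175; 0.0175 0.2088]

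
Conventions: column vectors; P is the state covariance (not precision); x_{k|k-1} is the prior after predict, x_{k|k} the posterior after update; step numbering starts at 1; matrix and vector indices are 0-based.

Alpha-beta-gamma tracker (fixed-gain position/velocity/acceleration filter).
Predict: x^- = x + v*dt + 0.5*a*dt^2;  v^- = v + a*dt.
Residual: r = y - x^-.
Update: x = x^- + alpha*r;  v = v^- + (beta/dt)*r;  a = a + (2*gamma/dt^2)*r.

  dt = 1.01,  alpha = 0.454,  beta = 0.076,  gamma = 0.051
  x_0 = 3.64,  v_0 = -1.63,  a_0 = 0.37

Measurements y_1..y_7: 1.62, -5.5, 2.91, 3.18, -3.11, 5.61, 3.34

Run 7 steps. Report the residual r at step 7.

step 1: x_pred=2.1824  r=-0.5624  x^+=1.9271  v^+=-1.2986  a^+=0.3138
step 2: x_pred=0.7755  r=-6.2755  x^+=-2.0736  v^+=-1.4539  a^+=-0.3137
step 3: x_pred=-3.7021  r=6.6121  x^+=-0.7002  v^+=-1.2733  a^+=0.3474
step 4: x_pred=-1.8090  r=4.9890  x^+=0.4560  v^+=-0.5470  a^+=0.8463
step 5: x_pred=0.3352  r=-3.4452  x^+=-1.2289  v^+=0.0485  a^+=0.5018
step 6: x_pred=-0.9240  r=6.5340  x^+=2.0425  v^+=1.0470  a^+=1.1551
step 7: x_pred=3.6891  r=-0.3491  x^+=3.5306  v^+=2.1874  a^+=1.1202

resid = -0.3491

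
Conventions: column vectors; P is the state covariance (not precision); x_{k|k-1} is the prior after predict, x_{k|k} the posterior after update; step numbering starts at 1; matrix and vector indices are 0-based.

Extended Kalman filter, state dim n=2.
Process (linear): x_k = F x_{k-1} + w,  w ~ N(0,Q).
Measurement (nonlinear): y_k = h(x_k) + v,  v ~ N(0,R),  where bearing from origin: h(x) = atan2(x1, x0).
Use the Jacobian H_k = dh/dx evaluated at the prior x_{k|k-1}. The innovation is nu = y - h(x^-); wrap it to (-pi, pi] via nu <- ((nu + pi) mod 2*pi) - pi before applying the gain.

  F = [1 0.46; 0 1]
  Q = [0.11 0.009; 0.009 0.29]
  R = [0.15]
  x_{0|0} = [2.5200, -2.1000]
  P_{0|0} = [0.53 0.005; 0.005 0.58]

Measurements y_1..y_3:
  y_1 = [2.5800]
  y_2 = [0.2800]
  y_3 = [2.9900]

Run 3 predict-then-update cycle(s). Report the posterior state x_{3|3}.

x_post = [-5.1156, -5.2023]

step 1: x^-=[1.5540, -2.1000]  P^-=[0.7673 0.2808; 0.2808 0.8700]  H_jac=[0.3077 0.2277]  S=[0.3071]  K=[0.9770; 0.9264]  nu=[-2.7695]  x^+=[-1.1518, -4.6656]  P^+=[0.4742 0.0028; 0.0028 0.6064]
step 2: x^-=[-3.2980, -4.6656]  P^-=[0.7151 0.2908; 0.2908 0.8964]  H_jac=[0.1429 -0.1010]  S=[0.1654]  K=[0.4404; -0.2963]  nu=[2.4661]  x^+=[-2.2119, -5.3964]  P^+=[0.6830 0.3124; 0.3124 0.8819]
step 3: x^-=[-4.6942, -5.3964]  P^-=[1.2671 0.7271; 0.7271 1.1719]  H_jac=[0.1055 -0.0918]  S=[0.1599]  K=[0.4187; -0.1929]  nu=[-1.0065]  x^+=[-5.1156, -5.2023]  P^+=[1.2390 0.7400; 0.7400 1.1660]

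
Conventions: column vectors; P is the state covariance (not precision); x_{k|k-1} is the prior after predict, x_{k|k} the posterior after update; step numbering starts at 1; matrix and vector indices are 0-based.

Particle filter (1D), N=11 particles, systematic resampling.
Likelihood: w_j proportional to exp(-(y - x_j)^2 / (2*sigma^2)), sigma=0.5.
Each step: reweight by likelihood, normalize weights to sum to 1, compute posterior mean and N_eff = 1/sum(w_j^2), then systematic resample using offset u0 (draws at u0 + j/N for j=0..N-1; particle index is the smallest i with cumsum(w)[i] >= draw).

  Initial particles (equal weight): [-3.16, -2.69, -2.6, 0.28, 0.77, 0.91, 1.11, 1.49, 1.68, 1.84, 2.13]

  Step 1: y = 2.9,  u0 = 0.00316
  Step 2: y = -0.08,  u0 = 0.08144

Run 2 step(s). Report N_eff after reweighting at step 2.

N_eff = 1.1484

step 1: w=[0.0000, 0.0000, 0.0000, 0.0000, 0.0002, 0.0008, 0.0034, 0.0388, 0.1055, 0.2188, 0.6325]  mean=1.9895  Neff=2.1714  idx=[6, 8, 9, 9, 9, 10, 10, 10, 10, 10, 10]
step 2: w=[0.9324, 0.0323, 0.0099, 0.0099, 0.0099, 0.0009, 0.0009, 0.0009, 0.0009, 0.0009, 0.0009]  mean=1.1557  Neff=1.1484  idx=[0, 0, 0, 0, 0, 0, 0, 0, 0, 0, 4]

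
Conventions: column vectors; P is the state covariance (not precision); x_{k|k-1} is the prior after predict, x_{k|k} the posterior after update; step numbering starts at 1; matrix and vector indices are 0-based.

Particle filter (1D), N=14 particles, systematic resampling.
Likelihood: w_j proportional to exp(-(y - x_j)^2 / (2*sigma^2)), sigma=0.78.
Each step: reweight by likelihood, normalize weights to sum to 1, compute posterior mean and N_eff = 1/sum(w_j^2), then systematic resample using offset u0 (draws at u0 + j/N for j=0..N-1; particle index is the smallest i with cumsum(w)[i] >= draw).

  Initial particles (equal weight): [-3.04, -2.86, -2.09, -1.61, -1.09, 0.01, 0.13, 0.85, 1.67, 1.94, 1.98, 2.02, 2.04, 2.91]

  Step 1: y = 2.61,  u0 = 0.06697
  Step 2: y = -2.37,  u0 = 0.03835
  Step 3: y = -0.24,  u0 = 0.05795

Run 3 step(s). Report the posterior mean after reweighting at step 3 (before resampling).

step 1: w=[0.0000, 0.0000, 0.0000, 0.0000, 0.0000, 0.0009, 0.0014, 0.0177, 0.1092, 0.1560, 0.1629, 0.1695, 0.1728, 0.2096]  mean=2.1276  Neff=6.0375  idx=[8, 9, 9, 9, 10, 10, 11, 11, 12, 12, 12, 13, 13, 13]
step 2: w=[0.4732, 0.0742, 0.0742, 0.0742, 0.0558, 0.0558, 0.0419, 0.0419, 0.0362, 0.0362, 0.0362, 0.0000, 0.0000, 0.0000]  mean=1.8344  Neff=3.9352  idx=[0, 0, 0, 0, 0, 0, 0, 1, 2, 3, 5, 6, 8, 10]
step 3: w=[0.1062, 0.1062, 0.1062, 0.1062, 0.1062, 0.1062, 0.1062, 0.0428, 0.0428, 0.0428, 0.0371, 0.0320, 0.0297, 0.0297]  mean=1.7494  Neff=11.2941  idx=[0, 1, 1, 2, 3, 3, 4, 5, 5, 6, 7, 9, 11, 13]

post_mean = 1.7494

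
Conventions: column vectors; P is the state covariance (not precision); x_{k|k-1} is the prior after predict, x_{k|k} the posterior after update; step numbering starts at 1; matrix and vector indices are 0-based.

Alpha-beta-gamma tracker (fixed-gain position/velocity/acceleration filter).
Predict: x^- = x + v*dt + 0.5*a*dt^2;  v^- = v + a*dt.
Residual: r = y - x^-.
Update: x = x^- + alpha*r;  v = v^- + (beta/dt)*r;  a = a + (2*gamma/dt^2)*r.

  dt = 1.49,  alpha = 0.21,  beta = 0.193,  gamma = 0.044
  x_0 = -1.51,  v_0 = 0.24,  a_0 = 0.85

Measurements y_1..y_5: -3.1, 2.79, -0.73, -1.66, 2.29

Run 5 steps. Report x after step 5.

step 1: x_pred=-0.2089  r=-2.8911  x^+=-0.8160  v^+=1.1320  a^+=0.7354
step 2: x_pred=1.6870  r=1.1030  x^+=1.9187  v^+=2.3706  a^+=0.7791
step 3: x_pred=6.3157  r=-7.0457  x^+=4.8361  v^+=2.6189  a^+=0.4998
step 4: x_pred=9.2931  r=-10.9531  x^+=6.9930  v^+=1.9449  a^+=0.0657
step 5: x_pred=9.9638  r=-7.6738  x^+=8.3523  v^+=1.0488  a^+=-0.2385

x_post = 8.3523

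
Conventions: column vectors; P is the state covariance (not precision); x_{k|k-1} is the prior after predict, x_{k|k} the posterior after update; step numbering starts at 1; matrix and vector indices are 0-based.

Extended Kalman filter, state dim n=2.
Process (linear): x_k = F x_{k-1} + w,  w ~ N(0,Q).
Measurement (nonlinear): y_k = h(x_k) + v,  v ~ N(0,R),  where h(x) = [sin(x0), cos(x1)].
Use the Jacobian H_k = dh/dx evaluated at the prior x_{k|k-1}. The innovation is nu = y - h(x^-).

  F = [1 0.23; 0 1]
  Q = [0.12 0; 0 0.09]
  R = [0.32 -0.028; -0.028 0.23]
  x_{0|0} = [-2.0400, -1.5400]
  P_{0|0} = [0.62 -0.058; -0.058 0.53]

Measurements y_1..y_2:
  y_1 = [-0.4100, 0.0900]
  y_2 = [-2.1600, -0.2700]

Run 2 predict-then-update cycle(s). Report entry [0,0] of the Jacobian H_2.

step 1: x^-=[-2.3942, -1.5400]  P^-=[0.7414 0.0639; 0.0639 0.6200]  H_jac=[-0.7335 0.0000; 0.0000 0.9995]  S=[0.7188 -0.0748; -0.0748 0.8494]  K=[-0.7556 0.0086; 0.0109 0.7305]  nu=[0.2697, 0.0592]  x^+=[-2.5975, -1.4938]  P^+=[0.3300 0.0231; 0.0231 0.1678]
step 2: x^-=[-2.9411, -1.4938]  P^-=[0.4695 0.0617; 0.0617 0.2578]  H_jac=[-0.9800 0.0000; 0.0000 0.9970]  S=[0.7709 -0.0883; -0.0883 0.4863]  K=[-0.5947 0.0186; -0.0183 0.5253]  nu=[-1.9608, -0.3469]  x^+=[-1.7814, -1.6401]  P^+=[0.1947 0.0210; 0.0210 0.1217]

H_jac[0,0] = -0.9800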